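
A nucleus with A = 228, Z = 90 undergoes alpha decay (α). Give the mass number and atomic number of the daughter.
Daughter: A = 224, Z = 88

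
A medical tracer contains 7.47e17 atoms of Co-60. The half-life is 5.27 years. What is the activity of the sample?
A = λN = 9.825e16 decays/year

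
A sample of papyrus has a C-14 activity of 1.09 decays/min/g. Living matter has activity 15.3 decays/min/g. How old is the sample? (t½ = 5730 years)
Age = t½ × log₂(A₀/A) = 21840 years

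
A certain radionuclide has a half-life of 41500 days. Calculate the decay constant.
λ = ln(2)/t½ = 1.67e-5 day⁻¹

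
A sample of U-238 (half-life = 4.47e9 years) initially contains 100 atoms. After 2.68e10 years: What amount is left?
N = N₀(1/2)^(t/t½) = 1.567 atoms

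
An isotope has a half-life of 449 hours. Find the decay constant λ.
λ = ln(2)/t½ = 0.001544 hour⁻¹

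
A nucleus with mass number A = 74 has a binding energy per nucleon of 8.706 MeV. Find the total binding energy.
B.E. = 8.706 × 74 = 644.2 MeV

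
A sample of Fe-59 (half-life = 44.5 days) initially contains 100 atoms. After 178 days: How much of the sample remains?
N = N₀(1/2)^(t/t½) = 6.25 atoms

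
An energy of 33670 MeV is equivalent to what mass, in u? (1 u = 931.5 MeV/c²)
m = E/c² = 36.15 u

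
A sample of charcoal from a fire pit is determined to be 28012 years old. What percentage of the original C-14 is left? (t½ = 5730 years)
N/N₀ = (1/2)^(t/t½) = 0.03376 = 3.38%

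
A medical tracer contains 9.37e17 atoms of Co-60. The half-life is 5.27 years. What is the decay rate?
A = λN = 1.232e17 decays/year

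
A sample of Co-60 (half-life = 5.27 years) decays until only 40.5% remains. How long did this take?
t = t½ × log₂(N₀/N) = 6.872 years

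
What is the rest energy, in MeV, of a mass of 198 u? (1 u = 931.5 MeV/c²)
E = mc² = 1.844e5 MeV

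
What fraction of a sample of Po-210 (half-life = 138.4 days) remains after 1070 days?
N/N₀ = (1/2)^(t/t½) = 0.004706 = 0.471%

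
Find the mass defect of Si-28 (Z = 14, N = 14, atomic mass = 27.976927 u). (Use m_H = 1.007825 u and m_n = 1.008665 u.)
Δm = Z·m_H + N·m_n − M = 0.2539 u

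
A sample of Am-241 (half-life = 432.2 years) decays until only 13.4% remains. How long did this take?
t = t½ × log₂(N₀/N) = 1253 years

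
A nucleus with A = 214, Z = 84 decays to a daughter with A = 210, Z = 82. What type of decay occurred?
ΔA = -4, ΔZ = -2 ⇒ alpha decay (α)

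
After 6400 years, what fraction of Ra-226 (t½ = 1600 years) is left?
N/N₀ = (1/2)^(t/t½) = 0.0625 = 6.25%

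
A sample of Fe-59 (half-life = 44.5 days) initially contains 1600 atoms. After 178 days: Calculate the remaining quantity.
N = N₀(1/2)^(t/t½) = 100 atoms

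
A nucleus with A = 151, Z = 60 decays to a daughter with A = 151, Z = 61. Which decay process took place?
ΔA = 0, ΔZ = +1 ⇒ beta-minus decay (β⁻)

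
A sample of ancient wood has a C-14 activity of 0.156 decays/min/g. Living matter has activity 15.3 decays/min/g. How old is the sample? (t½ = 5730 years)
Age = t½ × log₂(A₀/A) = 37910 years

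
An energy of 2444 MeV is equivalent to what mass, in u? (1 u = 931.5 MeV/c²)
m = E/c² = 2.624 u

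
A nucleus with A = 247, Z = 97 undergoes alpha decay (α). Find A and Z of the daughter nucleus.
Daughter: A = 243, Z = 95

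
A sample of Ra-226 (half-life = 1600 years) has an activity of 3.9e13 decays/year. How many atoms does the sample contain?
N = A/λ = 9.002e16 atoms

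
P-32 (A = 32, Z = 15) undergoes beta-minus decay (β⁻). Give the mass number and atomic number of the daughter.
Daughter: A = 32, Z = 16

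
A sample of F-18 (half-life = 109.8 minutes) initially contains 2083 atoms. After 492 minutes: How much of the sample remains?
N = N₀(1/2)^(t/t½) = 93.28 atoms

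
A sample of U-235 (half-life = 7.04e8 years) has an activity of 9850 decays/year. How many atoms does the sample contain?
N = A/λ = 1e13 atoms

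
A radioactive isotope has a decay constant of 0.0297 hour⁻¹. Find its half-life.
t½ = ln(2)/λ = 23.34 hours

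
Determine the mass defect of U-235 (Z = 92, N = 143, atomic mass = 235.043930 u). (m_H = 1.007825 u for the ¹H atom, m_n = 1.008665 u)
Δm = Z·m_H + N·m_n − M = 1.915 u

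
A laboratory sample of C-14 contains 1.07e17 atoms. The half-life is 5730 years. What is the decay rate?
A = λN = 1.294e13 decays/year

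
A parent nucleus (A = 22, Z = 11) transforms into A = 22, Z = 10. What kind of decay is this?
ΔA = 0, ΔZ = -1 ⇒ beta-plus decay (β⁺) or electron capture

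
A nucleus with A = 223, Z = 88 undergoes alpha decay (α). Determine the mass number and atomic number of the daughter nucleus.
Daughter: A = 219, Z = 86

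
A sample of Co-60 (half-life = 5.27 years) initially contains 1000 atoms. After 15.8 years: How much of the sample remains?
N = N₀(1/2)^(t/t½) = 125.2 atoms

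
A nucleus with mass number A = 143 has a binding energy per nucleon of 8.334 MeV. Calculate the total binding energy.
B.E. = 8.334 × 143 = 1192 MeV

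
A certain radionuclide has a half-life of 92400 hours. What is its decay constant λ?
λ = ln(2)/t½ = 7.502e-6 hour⁻¹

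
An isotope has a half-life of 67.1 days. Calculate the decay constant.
λ = ln(2)/t½ = 0.01033 day⁻¹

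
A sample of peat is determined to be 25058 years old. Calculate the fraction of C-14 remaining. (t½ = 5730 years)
N/N₀ = (1/2)^(t/t½) = 0.04826 = 4.83%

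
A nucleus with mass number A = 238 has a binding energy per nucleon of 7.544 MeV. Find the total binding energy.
B.E. = 7.544 × 238 = 1795 MeV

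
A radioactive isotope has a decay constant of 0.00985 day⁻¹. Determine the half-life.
t½ = ln(2)/λ = 70.37 days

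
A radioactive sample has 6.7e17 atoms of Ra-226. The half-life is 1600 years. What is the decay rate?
A = λN = 2.903e14 decays/year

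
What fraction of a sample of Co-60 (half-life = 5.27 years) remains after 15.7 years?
N/N₀ = (1/2)^(t/t½) = 0.1268 = 12.7%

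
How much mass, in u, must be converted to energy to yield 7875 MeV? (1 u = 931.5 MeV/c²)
m = E/c² = 8.454 u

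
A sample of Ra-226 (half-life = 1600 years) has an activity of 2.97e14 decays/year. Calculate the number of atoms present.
N = A/λ = 6.856e17 atoms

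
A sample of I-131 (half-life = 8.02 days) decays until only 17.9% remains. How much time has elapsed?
t = t½ × log₂(N₀/N) = 19.91 days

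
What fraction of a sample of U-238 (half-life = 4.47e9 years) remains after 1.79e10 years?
N/N₀ = (1/2)^(t/t½) = 0.06231 = 6.23%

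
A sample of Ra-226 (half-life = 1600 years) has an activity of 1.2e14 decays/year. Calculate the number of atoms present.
N = A/λ = 2.77e17 atoms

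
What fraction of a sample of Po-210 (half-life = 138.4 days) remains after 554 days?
N/N₀ = (1/2)^(t/t½) = 0.06237 = 6.24%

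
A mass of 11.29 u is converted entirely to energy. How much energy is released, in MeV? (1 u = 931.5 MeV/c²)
E = mc² = 10520 MeV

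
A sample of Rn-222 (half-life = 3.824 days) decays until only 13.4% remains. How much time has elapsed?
t = t½ × log₂(N₀/N) = 11.09 days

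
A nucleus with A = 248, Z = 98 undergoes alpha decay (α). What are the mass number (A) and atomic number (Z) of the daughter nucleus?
Daughter: A = 244, Z = 96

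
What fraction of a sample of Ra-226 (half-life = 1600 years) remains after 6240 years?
N/N₀ = (1/2)^(t/t½) = 0.06699 = 6.7%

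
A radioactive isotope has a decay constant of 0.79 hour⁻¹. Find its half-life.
t½ = ln(2)/λ = 0.8774 hours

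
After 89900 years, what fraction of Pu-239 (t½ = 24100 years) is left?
N/N₀ = (1/2)^(t/t½) = 0.07535 = 7.53%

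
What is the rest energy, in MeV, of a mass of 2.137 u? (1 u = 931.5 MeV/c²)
E = mc² = 1991 MeV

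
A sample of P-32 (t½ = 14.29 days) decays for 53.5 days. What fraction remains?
N/N₀ = (1/2)^(t/t½) = 0.07464 = 7.46%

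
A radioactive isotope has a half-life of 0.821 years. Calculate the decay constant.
λ = ln(2)/t½ = 0.8443 year⁻¹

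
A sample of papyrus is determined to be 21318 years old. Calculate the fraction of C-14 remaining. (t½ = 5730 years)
N/N₀ = (1/2)^(t/t½) = 0.07587 = 7.59%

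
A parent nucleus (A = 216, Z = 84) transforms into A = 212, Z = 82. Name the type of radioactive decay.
ΔA = -4, ΔZ = -2 ⇒ alpha decay (α)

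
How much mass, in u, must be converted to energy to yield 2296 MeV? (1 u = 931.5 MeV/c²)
m = E/c² = 2.465 u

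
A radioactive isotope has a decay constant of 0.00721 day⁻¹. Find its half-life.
t½ = ln(2)/λ = 96.14 days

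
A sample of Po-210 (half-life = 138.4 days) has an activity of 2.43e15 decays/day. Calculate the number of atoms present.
N = A/λ = 4.852e17 atoms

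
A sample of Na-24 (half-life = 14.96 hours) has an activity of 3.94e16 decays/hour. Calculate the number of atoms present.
N = A/λ = 8.504e17 atoms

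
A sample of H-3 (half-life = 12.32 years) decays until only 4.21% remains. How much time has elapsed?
t = t½ × log₂(N₀/N) = 56.3 years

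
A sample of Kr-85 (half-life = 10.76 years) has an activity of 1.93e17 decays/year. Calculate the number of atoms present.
N = A/λ = 2.996e18 atoms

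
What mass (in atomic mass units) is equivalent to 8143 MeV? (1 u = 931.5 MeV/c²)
m = E/c² = 8.742 u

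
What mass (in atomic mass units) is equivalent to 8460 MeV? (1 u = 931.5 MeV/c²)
m = E/c² = 9.082 u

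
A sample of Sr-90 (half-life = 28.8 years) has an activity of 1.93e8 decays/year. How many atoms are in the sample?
N = A/λ = 8.019e9 atoms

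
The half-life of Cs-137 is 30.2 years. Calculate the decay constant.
λ = ln(2)/t½ = 0.02295 year⁻¹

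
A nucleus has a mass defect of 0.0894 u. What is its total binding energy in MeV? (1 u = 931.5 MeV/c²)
B.E. = Δm × 931.5 = 83.28 MeV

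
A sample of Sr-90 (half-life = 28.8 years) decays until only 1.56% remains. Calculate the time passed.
t = t½ × log₂(N₀/N) = 172.9 years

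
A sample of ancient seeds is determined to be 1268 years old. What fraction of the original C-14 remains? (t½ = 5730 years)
N/N₀ = (1/2)^(t/t½) = 0.8578 = 85.8%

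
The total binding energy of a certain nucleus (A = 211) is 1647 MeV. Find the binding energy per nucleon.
B.E./A = 1647/211 = 7.806 MeV/nucleon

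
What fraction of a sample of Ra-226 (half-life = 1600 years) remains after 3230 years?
N/N₀ = (1/2)^(t/t½) = 0.2468 = 24.7%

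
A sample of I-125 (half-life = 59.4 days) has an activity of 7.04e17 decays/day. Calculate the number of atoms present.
N = A/λ = 6.033e19 atoms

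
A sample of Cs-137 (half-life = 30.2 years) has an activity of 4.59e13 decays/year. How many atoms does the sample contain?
N = A/λ = 2e15 atoms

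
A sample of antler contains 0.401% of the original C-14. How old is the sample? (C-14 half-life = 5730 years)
Age = t½ × log₂(1/ratio) = 45620 years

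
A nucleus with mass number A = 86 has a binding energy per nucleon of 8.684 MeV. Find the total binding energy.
B.E. = 8.684 × 86 = 746.8 MeV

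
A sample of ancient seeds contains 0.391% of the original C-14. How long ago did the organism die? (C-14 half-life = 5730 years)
Age = t½ × log₂(1/ratio) = 45830 years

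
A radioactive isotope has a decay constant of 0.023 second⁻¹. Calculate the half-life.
t½ = ln(2)/λ = 30.14 seconds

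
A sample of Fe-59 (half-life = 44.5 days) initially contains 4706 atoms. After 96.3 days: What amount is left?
N = N₀(1/2)^(t/t½) = 1050 atoms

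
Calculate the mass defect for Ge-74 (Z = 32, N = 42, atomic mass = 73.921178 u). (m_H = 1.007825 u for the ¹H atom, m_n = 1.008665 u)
Δm = Z·m_H + N·m_n − M = 0.6932 u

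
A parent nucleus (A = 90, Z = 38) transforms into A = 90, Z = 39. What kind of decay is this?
ΔA = 0, ΔZ = +1 ⇒ beta-minus decay (β⁻)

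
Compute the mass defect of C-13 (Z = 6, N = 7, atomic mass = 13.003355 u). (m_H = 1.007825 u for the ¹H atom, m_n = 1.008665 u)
Δm = Z·m_H + N·m_n − M = 0.1043 u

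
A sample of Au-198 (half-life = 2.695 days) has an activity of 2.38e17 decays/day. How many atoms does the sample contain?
N = A/λ = 9.254e17 atoms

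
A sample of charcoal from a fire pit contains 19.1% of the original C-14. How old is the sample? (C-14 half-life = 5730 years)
Age = t½ × log₂(1/ratio) = 13690 years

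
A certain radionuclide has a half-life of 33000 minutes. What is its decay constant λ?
λ = ln(2)/t½ = 2.1e-5 minute⁻¹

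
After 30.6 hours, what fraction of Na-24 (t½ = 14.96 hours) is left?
N/N₀ = (1/2)^(t/t½) = 0.2422 = 24.2%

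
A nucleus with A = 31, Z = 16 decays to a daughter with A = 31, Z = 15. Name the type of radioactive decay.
ΔA = 0, ΔZ = -1 ⇒ beta-plus decay (β⁺) or electron capture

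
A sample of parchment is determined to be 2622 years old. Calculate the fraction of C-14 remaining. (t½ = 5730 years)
N/N₀ = (1/2)^(t/t½) = 0.7282 = 72.8%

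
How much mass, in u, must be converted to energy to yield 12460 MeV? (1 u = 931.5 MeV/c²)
m = E/c² = 13.38 u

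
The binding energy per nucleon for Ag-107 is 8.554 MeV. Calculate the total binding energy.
B.E. = 8.554 × 107 = 915.3 MeV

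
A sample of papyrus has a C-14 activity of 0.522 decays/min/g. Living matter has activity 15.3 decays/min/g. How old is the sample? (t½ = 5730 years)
Age = t½ × log₂(A₀/A) = 27920 years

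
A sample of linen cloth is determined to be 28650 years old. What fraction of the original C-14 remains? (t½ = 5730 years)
N/N₀ = (1/2)^(t/t½) = 0.03125 = 3.12%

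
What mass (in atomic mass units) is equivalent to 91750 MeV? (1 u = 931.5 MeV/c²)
m = E/c² = 98.5 u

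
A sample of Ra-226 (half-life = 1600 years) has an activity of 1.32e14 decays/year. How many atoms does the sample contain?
N = A/λ = 3.047e17 atoms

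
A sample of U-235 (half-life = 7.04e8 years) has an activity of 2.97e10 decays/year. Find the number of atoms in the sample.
N = A/λ = 3.017e19 atoms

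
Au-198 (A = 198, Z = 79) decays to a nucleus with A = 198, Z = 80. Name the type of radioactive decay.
ΔA = 0, ΔZ = +1 ⇒ beta-minus decay (β⁻)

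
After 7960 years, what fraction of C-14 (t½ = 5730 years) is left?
N/N₀ = (1/2)^(t/t½) = 0.3818 = 38.2%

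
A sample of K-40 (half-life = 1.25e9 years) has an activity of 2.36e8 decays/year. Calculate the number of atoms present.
N = A/λ = 4.256e17 atoms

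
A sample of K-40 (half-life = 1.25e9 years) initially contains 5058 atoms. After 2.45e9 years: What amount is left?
N = N₀(1/2)^(t/t½) = 1300 atoms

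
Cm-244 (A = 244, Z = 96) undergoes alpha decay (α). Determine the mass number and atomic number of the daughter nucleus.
Daughter: A = 240, Z = 94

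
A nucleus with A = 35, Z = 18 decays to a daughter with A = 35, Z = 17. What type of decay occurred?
ΔA = 0, ΔZ = -1 ⇒ beta-plus decay (β⁺) or electron capture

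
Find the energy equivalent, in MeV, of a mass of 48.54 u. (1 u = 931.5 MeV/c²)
E = mc² = 45220 MeV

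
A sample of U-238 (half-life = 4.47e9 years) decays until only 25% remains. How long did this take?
t = t½ × log₂(N₀/N) = 8.94e9 years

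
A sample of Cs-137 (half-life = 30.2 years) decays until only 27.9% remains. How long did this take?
t = t½ × log₂(N₀/N) = 55.62 years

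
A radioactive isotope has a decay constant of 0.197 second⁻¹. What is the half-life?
t½ = ln(2)/λ = 3.519 seconds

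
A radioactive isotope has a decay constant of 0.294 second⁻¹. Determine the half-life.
t½ = ln(2)/λ = 2.358 seconds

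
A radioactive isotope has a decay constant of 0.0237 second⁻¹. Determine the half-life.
t½ = ln(2)/λ = 29.25 seconds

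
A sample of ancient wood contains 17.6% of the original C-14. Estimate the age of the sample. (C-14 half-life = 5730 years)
Age = t½ × log₂(1/ratio) = 14360 years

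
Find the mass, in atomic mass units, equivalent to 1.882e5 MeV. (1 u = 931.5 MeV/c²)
m = E/c² = 202 u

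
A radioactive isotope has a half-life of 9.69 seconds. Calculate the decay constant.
λ = ln(2)/t½ = 0.07153 second⁻¹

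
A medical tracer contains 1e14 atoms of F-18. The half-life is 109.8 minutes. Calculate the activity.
A = λN = 6.313e11 decays/minute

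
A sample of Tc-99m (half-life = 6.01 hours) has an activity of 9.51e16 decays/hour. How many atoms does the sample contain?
N = A/λ = 8.246e17 atoms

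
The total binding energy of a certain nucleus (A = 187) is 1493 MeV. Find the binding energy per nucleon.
B.E./A = 1493/187 = 7.984 MeV/nucleon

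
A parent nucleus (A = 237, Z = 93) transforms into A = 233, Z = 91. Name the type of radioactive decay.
ΔA = -4, ΔZ = -2 ⇒ alpha decay (α)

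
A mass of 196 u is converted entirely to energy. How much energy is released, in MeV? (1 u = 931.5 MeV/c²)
E = mc² = 1.826e5 MeV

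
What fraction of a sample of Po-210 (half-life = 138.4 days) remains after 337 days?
N/N₀ = (1/2)^(t/t½) = 0.1849 = 18.5%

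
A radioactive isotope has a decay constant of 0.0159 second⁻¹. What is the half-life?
t½ = ln(2)/λ = 43.59 seconds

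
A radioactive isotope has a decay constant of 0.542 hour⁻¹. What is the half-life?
t½ = ln(2)/λ = 1.279 hours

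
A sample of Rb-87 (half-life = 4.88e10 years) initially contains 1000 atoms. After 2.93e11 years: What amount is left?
N = N₀(1/2)^(t/t½) = 15.58 atoms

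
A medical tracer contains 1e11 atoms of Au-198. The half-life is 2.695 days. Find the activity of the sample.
A = λN = 2.572e10 decays/day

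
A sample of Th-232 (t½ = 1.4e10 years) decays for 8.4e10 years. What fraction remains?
N/N₀ = (1/2)^(t/t½) = 0.01562 = 1.56%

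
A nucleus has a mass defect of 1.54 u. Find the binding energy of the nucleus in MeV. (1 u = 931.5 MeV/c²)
B.E. = Δm × 931.5 = 1435 MeV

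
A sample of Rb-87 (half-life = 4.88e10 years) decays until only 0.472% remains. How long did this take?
t = t½ × log₂(N₀/N) = 3.771e11 years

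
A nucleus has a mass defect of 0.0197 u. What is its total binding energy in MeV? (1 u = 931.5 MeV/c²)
B.E. = Δm × 931.5 = 18.35 MeV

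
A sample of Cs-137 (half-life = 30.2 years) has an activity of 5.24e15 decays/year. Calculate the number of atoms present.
N = A/λ = 2.283e17 atoms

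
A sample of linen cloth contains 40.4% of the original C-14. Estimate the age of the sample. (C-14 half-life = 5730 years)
Age = t½ × log₂(1/ratio) = 7492 years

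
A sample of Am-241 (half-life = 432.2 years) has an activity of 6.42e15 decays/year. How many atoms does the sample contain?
N = A/λ = 4.003e18 atoms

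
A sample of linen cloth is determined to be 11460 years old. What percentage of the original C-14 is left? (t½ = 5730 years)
N/N₀ = (1/2)^(t/t½) = 0.25 = 25%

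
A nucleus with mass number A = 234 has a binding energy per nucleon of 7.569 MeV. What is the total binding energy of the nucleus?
B.E. = 7.569 × 234 = 1771 MeV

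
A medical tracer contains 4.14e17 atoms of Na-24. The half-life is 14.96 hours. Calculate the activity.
A = λN = 1.918e16 decays/hour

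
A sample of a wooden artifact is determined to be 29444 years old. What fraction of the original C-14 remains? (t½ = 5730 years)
N/N₀ = (1/2)^(t/t½) = 0.02839 = 2.84%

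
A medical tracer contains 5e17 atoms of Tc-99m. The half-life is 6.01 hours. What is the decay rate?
A = λN = 5.767e16 decays/hour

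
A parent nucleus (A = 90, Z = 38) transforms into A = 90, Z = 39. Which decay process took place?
ΔA = 0, ΔZ = +1 ⇒ beta-minus decay (β⁻)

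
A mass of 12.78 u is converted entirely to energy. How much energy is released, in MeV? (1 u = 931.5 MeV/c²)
E = mc² = 11900 MeV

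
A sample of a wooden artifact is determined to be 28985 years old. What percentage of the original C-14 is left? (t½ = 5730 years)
N/N₀ = (1/2)^(t/t½) = 0.03001 = 3%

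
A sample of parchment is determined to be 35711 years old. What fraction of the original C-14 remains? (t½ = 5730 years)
N/N₀ = (1/2)^(t/t½) = 0.0133 = 1.33%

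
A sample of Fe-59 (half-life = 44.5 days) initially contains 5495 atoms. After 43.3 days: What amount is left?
N = N₀(1/2)^(t/t½) = 2799 atoms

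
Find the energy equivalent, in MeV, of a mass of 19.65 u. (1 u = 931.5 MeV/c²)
E = mc² = 18300 MeV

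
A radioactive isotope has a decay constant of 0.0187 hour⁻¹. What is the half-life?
t½ = ln(2)/λ = 37.07 hours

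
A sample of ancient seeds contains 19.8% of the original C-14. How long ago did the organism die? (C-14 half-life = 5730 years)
Age = t½ × log₂(1/ratio) = 13390 years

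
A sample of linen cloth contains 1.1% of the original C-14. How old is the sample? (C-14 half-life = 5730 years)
Age = t½ × log₂(1/ratio) = 37280 years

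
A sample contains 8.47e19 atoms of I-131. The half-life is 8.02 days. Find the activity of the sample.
A = λN = 7.32e18 decays/day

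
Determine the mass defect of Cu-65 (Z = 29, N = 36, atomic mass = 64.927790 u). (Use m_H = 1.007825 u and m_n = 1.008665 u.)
Δm = Z·m_H + N·m_n − M = 0.6111 u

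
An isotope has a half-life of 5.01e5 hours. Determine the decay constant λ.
λ = ln(2)/t½ = 1.384e-6 hour⁻¹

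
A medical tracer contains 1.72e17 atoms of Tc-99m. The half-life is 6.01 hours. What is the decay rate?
A = λN = 1.984e16 decays/hour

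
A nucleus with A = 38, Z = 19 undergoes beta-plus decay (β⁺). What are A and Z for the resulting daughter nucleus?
Daughter: A = 38, Z = 18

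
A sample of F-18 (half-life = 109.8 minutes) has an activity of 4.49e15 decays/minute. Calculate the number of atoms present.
N = A/λ = 7.113e17 atoms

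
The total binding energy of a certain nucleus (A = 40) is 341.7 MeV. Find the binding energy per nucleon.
B.E./A = 341.7/40 = 8.543 MeV/nucleon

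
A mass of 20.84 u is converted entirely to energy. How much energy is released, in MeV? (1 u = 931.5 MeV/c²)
E = mc² = 19410 MeV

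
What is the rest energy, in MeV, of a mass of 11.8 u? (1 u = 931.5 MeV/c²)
E = mc² = 10990 MeV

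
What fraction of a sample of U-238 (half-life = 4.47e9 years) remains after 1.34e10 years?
N/N₀ = (1/2)^(t/t½) = 0.1252 = 12.5%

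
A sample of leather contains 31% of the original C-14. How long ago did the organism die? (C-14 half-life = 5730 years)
Age = t½ × log₂(1/ratio) = 9682 years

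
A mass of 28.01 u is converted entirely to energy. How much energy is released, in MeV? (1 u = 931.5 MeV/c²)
E = mc² = 26090 MeV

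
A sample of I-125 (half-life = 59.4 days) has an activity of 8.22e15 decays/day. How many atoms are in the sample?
N = A/λ = 7.044e17 atoms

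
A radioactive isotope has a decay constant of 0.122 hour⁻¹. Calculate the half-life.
t½ = ln(2)/λ = 5.682 hours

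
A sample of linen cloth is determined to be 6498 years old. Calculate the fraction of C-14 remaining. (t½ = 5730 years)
N/N₀ = (1/2)^(t/t½) = 0.4556 = 45.6%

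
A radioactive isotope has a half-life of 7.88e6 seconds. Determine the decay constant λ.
λ = ln(2)/t½ = 8.796e-8 second⁻¹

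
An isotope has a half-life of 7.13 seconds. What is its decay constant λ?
λ = ln(2)/t½ = 0.09722 second⁻¹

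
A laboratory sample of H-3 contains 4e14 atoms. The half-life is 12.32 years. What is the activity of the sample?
A = λN = 2.25e13 decays/year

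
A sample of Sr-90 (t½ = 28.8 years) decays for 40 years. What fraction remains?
N/N₀ = (1/2)^(t/t½) = 0.3819 = 38.2%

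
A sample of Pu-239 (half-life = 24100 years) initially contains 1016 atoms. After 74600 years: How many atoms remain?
N = N₀(1/2)^(t/t½) = 118.9 atoms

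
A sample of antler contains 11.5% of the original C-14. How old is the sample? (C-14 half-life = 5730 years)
Age = t½ × log₂(1/ratio) = 17880 years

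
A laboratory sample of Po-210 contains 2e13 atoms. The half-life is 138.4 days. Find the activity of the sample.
A = λN = 1.002e11 decays/day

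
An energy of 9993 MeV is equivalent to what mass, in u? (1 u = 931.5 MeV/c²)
m = E/c² = 10.73 u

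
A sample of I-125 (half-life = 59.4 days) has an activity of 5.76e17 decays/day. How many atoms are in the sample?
N = A/λ = 4.936e19 atoms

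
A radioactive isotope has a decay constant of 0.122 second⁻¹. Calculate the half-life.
t½ = ln(2)/λ = 5.682 seconds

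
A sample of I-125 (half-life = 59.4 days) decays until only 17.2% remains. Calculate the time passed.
t = t½ × log₂(N₀/N) = 150.8 days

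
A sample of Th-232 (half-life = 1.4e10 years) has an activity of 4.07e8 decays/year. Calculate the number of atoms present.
N = A/λ = 8.22e18 atoms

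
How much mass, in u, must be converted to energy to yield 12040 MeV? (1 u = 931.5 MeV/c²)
m = E/c² = 12.93 u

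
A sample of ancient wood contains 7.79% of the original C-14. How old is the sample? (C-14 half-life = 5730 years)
Age = t½ × log₂(1/ratio) = 21100 years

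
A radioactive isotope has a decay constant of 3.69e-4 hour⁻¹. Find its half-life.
t½ = ln(2)/λ = 1878 hours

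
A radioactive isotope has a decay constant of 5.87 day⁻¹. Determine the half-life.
t½ = ln(2)/λ = 0.1181 days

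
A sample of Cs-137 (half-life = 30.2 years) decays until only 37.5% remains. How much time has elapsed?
t = t½ × log₂(N₀/N) = 42.73 years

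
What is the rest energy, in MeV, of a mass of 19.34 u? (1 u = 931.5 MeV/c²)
E = mc² = 18020 MeV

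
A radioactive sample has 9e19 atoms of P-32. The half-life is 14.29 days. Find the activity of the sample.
A = λN = 4.366e18 decays/day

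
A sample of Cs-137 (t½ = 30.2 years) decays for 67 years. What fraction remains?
N/N₀ = (1/2)^(t/t½) = 0.2149 = 21.5%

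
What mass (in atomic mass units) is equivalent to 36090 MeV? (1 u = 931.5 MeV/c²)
m = E/c² = 38.74 u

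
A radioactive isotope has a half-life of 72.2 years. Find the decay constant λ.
λ = ln(2)/t½ = 0.0096 year⁻¹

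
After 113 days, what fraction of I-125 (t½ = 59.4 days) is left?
N/N₀ = (1/2)^(t/t½) = 0.2675 = 26.8%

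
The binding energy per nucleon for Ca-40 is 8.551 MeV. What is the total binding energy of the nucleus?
B.E. = 8.551 × 40 = 342 MeV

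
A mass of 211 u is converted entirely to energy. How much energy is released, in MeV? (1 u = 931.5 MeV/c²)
E = mc² = 1.965e5 MeV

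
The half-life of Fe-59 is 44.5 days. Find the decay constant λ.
λ = ln(2)/t½ = 0.01558 day⁻¹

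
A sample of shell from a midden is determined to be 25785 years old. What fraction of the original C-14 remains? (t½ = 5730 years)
N/N₀ = (1/2)^(t/t½) = 0.04419 = 4.42%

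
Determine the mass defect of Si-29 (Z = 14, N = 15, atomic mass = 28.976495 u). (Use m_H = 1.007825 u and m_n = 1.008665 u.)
Δm = Z·m_H + N·m_n − M = 0.263 u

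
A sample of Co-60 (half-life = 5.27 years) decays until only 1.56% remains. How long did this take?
t = t½ × log₂(N₀/N) = 31.63 years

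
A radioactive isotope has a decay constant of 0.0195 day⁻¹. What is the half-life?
t½ = ln(2)/λ = 35.55 days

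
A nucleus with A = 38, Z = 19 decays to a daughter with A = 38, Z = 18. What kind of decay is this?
ΔA = 0, ΔZ = -1 ⇒ beta-plus decay (β⁺) or electron capture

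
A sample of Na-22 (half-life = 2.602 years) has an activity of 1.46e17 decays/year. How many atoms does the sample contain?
N = A/λ = 5.481e17 atoms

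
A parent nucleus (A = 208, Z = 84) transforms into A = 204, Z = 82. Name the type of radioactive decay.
ΔA = -4, ΔZ = -2 ⇒ alpha decay (α)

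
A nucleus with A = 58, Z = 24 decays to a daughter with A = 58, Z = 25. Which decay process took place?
ΔA = 0, ΔZ = +1 ⇒ beta-minus decay (β⁻)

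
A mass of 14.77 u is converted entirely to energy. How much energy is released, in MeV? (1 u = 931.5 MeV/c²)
E = mc² = 13760 MeV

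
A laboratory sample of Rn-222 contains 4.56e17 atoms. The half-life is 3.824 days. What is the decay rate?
A = λN = 8.266e16 decays/day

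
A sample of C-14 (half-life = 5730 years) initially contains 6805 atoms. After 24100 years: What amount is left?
N = N₀(1/2)^(t/t½) = 368.7 atoms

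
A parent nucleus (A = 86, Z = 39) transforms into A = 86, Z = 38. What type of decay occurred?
ΔA = 0, ΔZ = -1 ⇒ beta-plus decay (β⁺) or electron capture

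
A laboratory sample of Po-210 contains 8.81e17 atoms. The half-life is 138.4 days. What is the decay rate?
A = λN = 4.412e15 decays/day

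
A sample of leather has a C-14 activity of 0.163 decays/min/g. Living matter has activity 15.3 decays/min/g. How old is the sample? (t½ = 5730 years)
Age = t½ × log₂(A₀/A) = 37550 years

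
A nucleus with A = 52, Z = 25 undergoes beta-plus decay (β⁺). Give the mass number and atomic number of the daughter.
Daughter: A = 52, Z = 24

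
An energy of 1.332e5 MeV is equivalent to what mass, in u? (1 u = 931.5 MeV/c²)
m = E/c² = 143 u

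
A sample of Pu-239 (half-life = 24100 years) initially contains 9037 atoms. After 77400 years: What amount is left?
N = N₀(1/2)^(t/t½) = 975.5 atoms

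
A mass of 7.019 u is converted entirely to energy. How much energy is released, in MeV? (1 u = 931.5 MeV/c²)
E = mc² = 6538 MeV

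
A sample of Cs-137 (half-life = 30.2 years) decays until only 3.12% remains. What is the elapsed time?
t = t½ × log₂(N₀/N) = 151.1 years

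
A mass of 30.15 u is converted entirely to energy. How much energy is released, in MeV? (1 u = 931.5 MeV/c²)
E = mc² = 28080 MeV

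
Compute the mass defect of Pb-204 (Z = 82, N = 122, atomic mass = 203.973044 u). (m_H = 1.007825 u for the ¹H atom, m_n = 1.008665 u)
Δm = Z·m_H + N·m_n − M = 1.726 u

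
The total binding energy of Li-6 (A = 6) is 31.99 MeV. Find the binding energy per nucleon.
B.E./A = 31.99/6 = 5.332 MeV/nucleon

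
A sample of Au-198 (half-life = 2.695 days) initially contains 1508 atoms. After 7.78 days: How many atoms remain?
N = N₀(1/2)^(t/t½) = 203.9 atoms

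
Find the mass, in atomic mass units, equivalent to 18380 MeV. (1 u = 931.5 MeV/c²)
m = E/c² = 19.73 u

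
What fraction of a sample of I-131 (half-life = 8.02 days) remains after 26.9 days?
N/N₀ = (1/2)^(t/t½) = 0.09779 = 9.78%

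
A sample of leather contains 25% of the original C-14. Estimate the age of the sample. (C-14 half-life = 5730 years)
Age = t½ × log₂(1/ratio) = 11460 years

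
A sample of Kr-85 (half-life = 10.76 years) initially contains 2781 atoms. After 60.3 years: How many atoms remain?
N = N₀(1/2)^(t/t½) = 57.17 atoms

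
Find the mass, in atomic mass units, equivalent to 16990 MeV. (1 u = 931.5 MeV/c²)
m = E/c² = 18.24 u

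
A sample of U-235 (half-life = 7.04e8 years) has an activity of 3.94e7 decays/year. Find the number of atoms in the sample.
N = A/λ = 4.002e16 atoms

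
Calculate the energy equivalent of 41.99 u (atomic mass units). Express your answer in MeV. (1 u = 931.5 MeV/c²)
E = mc² = 39110 MeV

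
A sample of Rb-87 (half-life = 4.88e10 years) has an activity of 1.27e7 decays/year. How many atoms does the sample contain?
N = A/λ = 8.941e17 atoms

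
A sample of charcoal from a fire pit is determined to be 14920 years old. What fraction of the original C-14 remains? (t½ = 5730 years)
N/N₀ = (1/2)^(t/t½) = 0.1645 = 16.5%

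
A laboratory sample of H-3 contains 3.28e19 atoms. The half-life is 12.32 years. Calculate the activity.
A = λN = 1.845e18 decays/year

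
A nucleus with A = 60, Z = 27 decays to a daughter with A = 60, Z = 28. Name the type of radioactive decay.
ΔA = 0, ΔZ = +1 ⇒ beta-minus decay (β⁻)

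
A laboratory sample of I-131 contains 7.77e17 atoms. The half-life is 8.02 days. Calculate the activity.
A = λN = 6.715e16 decays/day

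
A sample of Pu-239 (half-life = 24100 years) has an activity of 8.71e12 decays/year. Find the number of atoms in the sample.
N = A/λ = 3.028e17 atoms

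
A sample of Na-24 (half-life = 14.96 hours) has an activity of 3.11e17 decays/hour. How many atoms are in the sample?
N = A/λ = 6.712e18 atoms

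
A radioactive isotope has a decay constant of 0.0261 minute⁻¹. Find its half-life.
t½ = ln(2)/λ = 26.56 minutes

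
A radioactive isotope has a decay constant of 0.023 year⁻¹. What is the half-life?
t½ = ln(2)/λ = 30.14 years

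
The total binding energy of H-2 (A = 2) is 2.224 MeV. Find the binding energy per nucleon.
B.E./A = 2.224/2 = 1.112 MeV/nucleon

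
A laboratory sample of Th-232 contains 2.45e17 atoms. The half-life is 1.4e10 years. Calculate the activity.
A = λN = 1.213e7 decays/year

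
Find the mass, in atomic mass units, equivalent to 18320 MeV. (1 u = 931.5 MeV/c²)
m = E/c² = 19.67 u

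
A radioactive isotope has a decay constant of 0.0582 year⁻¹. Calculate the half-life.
t½ = ln(2)/λ = 11.91 years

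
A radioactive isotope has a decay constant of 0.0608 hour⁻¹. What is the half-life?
t½ = ln(2)/λ = 11.4 hours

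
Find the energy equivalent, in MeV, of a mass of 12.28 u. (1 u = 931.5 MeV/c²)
E = mc² = 11440 MeV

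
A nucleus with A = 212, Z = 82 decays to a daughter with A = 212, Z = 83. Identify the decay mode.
ΔA = 0, ΔZ = +1 ⇒ beta-minus decay (β⁻)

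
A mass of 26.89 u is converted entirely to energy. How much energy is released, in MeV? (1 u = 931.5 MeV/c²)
E = mc² = 25050 MeV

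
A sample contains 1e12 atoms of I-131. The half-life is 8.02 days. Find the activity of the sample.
A = λN = 8.643e10 decays/day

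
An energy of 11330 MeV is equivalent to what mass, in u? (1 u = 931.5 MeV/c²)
m = E/c² = 12.16 u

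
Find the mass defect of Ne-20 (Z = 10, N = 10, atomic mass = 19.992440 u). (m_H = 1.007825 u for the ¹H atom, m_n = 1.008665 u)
Δm = Z·m_H + N·m_n − M = 0.1725 u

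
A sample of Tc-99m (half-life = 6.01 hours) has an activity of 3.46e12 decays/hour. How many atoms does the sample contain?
N = A/λ = 3e13 atoms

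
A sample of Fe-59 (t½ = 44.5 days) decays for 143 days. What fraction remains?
N/N₀ = (1/2)^(t/t½) = 0.1078 = 10.8%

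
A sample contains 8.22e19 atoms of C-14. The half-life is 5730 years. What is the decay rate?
A = λN = 9.944e15 decays/year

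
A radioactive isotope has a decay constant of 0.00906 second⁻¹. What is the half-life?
t½ = ln(2)/λ = 76.51 seconds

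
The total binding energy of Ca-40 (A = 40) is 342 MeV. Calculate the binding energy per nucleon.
B.E./A = 342/40 = 8.55 MeV/nucleon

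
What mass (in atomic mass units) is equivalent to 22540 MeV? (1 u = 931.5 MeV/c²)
m = E/c² = 24.2 u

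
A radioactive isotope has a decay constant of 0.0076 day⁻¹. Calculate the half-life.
t½ = ln(2)/λ = 91.2 days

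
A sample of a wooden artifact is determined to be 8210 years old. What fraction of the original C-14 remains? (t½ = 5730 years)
N/N₀ = (1/2)^(t/t½) = 0.3704 = 37%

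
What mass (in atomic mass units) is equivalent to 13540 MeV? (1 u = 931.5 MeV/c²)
m = E/c² = 14.54 u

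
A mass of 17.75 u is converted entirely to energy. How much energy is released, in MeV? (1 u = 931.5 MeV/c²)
E = mc² = 16530 MeV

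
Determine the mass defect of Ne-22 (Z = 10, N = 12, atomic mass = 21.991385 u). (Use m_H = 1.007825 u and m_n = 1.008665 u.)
Δm = Z·m_H + N·m_n − M = 0.1908 u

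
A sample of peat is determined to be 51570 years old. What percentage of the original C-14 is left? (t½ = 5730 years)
N/N₀ = (1/2)^(t/t½) = 0.001953 = 0.195%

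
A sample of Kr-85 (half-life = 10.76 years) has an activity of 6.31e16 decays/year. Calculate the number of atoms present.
N = A/λ = 9.795e17 atoms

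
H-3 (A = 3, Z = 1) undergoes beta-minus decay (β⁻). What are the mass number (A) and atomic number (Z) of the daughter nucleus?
Daughter: A = 3, Z = 2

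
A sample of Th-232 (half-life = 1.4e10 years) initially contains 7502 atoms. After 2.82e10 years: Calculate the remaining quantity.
N = N₀(1/2)^(t/t½) = 1857 atoms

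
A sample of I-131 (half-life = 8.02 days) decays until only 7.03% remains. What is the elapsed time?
t = t½ × log₂(N₀/N) = 30.72 days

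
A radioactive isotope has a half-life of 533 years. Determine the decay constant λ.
λ = ln(2)/t½ = 0.0013 year⁻¹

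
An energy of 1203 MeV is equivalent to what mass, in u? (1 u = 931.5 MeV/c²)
m = E/c² = 1.291 u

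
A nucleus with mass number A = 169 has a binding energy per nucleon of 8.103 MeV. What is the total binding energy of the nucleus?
B.E. = 8.103 × 169 = 1369 MeV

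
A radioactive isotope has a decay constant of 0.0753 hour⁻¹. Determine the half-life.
t½ = ln(2)/λ = 9.205 hours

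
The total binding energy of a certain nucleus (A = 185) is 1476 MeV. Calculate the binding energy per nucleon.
B.E./A = 1476/185 = 7.978 MeV/nucleon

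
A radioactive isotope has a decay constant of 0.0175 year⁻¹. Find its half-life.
t½ = ln(2)/λ = 39.61 years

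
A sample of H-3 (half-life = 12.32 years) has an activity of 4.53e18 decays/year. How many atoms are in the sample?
N = A/λ = 8.052e19 atoms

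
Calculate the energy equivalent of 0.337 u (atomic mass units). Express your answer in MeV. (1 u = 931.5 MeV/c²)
E = mc² = 313.9 MeV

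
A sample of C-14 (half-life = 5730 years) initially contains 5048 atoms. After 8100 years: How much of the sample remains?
N = N₀(1/2)^(t/t½) = 1895 atoms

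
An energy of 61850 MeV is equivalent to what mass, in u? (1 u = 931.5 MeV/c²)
m = E/c² = 66.4 u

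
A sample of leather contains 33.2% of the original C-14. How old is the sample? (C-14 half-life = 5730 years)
Age = t½ × log₂(1/ratio) = 9115 years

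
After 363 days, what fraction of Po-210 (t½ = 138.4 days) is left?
N/N₀ = (1/2)^(t/t½) = 0.1623 = 16.2%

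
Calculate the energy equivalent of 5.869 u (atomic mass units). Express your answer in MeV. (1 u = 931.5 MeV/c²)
E = mc² = 5467 MeV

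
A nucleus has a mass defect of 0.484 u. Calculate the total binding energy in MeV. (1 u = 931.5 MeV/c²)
B.E. = Δm × 931.5 = 450.8 MeV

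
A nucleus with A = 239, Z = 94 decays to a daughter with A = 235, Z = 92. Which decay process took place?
ΔA = -4, ΔZ = -2 ⇒ alpha decay (α)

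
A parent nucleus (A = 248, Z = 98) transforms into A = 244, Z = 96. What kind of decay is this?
ΔA = -4, ΔZ = -2 ⇒ alpha decay (α)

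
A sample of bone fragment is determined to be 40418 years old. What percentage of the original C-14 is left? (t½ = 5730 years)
N/N₀ = (1/2)^(t/t½) = 0.007527 = 0.753%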